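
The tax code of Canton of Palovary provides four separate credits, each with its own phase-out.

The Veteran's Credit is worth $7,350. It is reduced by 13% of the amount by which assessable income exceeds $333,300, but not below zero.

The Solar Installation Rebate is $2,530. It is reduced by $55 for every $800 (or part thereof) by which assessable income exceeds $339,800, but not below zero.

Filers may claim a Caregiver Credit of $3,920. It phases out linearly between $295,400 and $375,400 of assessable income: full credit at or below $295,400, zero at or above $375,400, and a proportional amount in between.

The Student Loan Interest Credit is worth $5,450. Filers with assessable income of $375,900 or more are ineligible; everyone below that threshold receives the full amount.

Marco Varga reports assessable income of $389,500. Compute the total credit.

$44

Veteran's Credit: 13% of the $56,200 excess over $333,300 is $7,306; credit = $7,350 − $7,306 = $44.
Solar Installation Rebate: income exceeds $339,800 by $49,700 → 63 increments × $55 = $3,465 ≥ base, so the credit is $0.
Caregiver Credit: $389,500 is at or above $375,400, so the credit is $0.
Student Loan Interest Credit: $389,500 meets or exceeds the $375,900 cutoff, so the credit is $0.
Total: $44 + $0 + $0 + $0 = $44.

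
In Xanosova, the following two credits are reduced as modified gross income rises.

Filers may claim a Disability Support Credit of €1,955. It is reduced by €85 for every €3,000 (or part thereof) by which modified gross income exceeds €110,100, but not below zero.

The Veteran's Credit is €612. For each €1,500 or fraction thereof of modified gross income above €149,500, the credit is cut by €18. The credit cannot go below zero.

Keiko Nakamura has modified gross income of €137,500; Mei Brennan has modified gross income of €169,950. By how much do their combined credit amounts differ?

Keiko (€137,500): Disability Support Credit: income exceeds €110,100 by €27,400, which is 10 full-or-partial €3,000 increments; reduction = 10 × €85 = €850, leaving €1,105. Veteran's Credit: €137,500 is at or below the €149,500 threshold, so the full €612 applies. total €1,105 + €612 = €1,717
Mei (€169,950): Disability Support Credit: income exceeds €110,100 by €59,850, which is 20 full-or-partial €3,000 increments; reduction = 20 × €85 = €1,700, leaving €255. Veteran's Credit: income exceeds €149,500 by €20,450, which is 14 full-or-partial €1,500 increments; reduction = 14 × €18 = €252, leaving €360. total €255 + €360 = €615
Difference: |€1,717 − €615| = €1,102.

€1,102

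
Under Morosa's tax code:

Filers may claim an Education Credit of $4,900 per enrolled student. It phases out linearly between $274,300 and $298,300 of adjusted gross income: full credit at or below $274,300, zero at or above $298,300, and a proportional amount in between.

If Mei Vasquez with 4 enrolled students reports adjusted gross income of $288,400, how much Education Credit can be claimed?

Education Credit: base = 4 × $4,900 = $19,600. $288,400 is $14,100 into a $24,000 phase-out range, leaving 9,900/24,000 of the credit: $19,600 × 9,900/24,000 = $8,085.

$8,085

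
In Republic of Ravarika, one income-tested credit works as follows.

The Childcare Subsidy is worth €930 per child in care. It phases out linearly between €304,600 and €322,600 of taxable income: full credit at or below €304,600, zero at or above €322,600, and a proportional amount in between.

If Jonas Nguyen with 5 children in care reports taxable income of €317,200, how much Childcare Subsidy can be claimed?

Childcare Subsidy: base = 5 × €930 = €4,650. €317,200 is €12,600 into a €18,000 phase-out range, leaving 5,400/18,000 of the credit: €4,650 × 5,400/18,000 = €1,395.

€1,395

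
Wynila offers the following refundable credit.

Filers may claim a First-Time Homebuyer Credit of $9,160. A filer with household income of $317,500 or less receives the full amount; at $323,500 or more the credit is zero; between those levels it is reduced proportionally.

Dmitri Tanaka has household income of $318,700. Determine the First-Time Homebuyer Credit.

$7,328

First-Time Homebuyer Credit: $318,700 is $1,200 into a $6,000 phase-out range, leaving 4,800/6,000 of the credit: $9,160 × 4,800/6,000 = $7,328.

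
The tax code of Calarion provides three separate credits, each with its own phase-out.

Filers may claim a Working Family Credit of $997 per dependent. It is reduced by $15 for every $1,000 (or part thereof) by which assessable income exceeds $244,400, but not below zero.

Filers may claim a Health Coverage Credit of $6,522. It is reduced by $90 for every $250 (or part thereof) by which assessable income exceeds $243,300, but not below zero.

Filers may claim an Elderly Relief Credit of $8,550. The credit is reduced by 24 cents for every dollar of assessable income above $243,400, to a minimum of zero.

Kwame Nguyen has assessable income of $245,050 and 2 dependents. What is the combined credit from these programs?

Working Family Credit: base = 2 × $997 = $1,994. income exceeds $244,400 by $650, which is 1 full-or-partial $1,000 increment; reduction = 1 × $15 = $15, leaving $1,979.
Health Coverage Credit: income exceeds $243,300 by $1,750, which is 7 full-or-partial $250 increments; reduction = 7 × $90 = $630, leaving $5,892.
Elderly Relief Credit: 24% of the $1,650 excess over $243,400 is $396; credit = $8,550 − $396 = $8,154.
Total: $1,979 + $5,892 + $8,154 = $16,025.

$16,025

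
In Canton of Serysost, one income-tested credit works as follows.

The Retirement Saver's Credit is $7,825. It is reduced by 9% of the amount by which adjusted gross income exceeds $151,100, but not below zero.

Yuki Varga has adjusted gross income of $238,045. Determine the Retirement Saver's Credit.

$0

Retirement Saver's Credit: 9% of the $86,945 excess over $151,100 is $7,825.05 ≥ base, so the credit is $0.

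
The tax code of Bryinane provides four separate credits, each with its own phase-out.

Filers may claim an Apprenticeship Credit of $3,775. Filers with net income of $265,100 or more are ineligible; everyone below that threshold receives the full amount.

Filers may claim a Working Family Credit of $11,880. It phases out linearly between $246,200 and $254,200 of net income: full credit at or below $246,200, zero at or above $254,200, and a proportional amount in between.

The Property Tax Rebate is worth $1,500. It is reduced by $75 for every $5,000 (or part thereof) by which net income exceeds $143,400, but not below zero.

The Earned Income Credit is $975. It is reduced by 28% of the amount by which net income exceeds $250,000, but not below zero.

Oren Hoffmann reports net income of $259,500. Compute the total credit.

Apprenticeship Credit: $259,500 is below the $265,100 cutoff, so the full $3,775 applies.
Working Family Credit: $259,500 is at or above $254,200, so the credit is $0.
Property Tax Rebate: income exceeds $143,400 by $116,100 → 24 increments × $75 = $1,800 ≥ base, so the credit is $0.
Earned Income Credit: 28% of the $9,500 excess over $250,000 is $2,660 ≥ base, so the credit is $0.
Total: $3,775 + $0 + $0 + $0 = $3,775.

$3,775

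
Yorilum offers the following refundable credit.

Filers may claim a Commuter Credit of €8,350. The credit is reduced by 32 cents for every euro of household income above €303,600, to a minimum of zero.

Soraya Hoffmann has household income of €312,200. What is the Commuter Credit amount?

€5,598

Commuter Credit: 32% of the €8,600 excess over €303,600 is €2,752; credit = €8,350 − €2,752 = €5,598.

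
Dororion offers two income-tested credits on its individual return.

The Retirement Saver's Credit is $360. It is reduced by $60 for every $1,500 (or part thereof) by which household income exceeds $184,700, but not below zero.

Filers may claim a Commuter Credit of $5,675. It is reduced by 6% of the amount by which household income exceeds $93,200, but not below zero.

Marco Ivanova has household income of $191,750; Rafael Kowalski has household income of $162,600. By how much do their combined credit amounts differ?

Marco ($191,750): Retirement Saver's Credit: income exceeds $184,700 by $7,050, which is 5 full-or-partial $1,500 increments; reduction = 5 × $60 = $300, leaving $60. Commuter Credit: 6% of the $98,550 excess over $93,200 is $5,913 ≥ base, so the credit is $0. total $60 + $0 = $60
Rafael ($162,600): Retirement Saver's Credit: $162,600 is at or below the $184,700 threshold, so the full $360 applies. Commuter Credit: 6% of the $69,400 excess over $93,200 is $4,164; credit = $5,675 − $4,164 = $1,511. total $360 + $1,511 = $1,871
Difference: |$60 − $1,871| = $1,811.

$1,811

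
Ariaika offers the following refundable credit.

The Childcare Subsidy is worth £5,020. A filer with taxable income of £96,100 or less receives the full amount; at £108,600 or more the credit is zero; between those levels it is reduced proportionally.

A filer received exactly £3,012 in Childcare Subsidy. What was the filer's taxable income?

£101,100

£3,012 is 3,012/5,020 of the full £5,020, so 2,008/5,020 of the £12,500 range has been used: income = £96,100 + £12,500 × 2,008/5,020 = £101,100.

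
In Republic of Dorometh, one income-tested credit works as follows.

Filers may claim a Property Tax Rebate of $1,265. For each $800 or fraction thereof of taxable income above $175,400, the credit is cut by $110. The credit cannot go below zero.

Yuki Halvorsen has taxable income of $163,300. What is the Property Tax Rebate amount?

$1,265

Property Tax Rebate: $163,300 is at or below the $175,400 threshold, so the full $1,265 applies.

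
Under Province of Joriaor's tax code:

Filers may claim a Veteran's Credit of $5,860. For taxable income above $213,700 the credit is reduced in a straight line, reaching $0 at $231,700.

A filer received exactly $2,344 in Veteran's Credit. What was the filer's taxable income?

$2,344 is 2,344/5,860 of the full $5,860, so 3,516/5,860 of the $18,000 range has been used: income = $213,700 + $18,000 × 3,516/5,860 = $224,500.

$224,500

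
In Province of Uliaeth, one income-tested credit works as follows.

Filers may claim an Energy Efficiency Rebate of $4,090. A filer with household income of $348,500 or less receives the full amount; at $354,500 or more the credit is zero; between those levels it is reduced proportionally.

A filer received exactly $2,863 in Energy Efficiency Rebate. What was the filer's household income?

$2,863 is 2,863/4,090 of the full $4,090, so 1,227/4,090 of the $6,000 range has been used: income = $348,500 + $6,000 × 1,227/4,090 = $350,300.

$350,300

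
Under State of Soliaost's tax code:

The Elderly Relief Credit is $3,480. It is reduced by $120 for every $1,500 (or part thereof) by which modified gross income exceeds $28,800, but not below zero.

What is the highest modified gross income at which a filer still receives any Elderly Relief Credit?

$70,800

After 28 increments the reduction is 28 × $120 = $3,360, leaving $120; one more increment wipes it out. Increment 28 ends at excess 28 × $1,500 = $42,000, so the highest qualifying income is $28,800 + $42,000 = $70,800.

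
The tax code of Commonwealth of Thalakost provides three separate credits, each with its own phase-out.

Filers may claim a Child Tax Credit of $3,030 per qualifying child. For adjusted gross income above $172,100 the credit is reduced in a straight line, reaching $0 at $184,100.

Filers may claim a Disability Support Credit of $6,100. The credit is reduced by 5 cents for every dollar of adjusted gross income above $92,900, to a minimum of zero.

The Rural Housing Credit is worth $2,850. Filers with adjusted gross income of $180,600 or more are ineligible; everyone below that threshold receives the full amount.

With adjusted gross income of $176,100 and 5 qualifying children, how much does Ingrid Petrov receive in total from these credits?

Child Tax Credit: base = 5 × $3,030 = $15,150. $176,100 is $4,000 into a $12,000 phase-out range, leaving 8,000/12,000 of the credit: $15,150 × 8,000/12,000 = $10,100.
Disability Support Credit: 5% of the $83,200 excess over $92,900 is $4,160; credit = $6,100 − $4,160 = $1,940.
Rural Housing Credit: $176,100 is below the $180,600 cutoff, so the full $2,850 applies.
Total: $10,100 + $1,940 + $2,850 = $14,890.

$14,890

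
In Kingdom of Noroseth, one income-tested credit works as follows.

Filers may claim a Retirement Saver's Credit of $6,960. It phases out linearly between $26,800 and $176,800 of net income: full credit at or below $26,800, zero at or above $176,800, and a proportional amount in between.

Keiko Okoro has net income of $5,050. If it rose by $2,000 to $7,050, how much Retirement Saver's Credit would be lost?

At $5,050 — $5,050 is at or below the $26,800 threshold, so the full $6,960 applies.
At $7,050 — $7,050 is at or below the $26,800 threshold, so the full $6,960 applies.
Lost: $6,960 − $6,960 = $0.

$0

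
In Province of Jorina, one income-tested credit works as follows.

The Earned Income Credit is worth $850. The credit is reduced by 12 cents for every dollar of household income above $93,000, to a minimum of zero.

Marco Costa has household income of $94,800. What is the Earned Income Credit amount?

$634

Earned Income Credit: 12% of the $1,800 excess over $93,000 is $216; credit = $850 − $216 = $634.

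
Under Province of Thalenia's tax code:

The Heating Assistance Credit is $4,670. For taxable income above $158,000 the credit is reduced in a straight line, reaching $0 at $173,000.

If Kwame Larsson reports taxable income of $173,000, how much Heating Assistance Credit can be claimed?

$0

Heating Assistance Credit: $173,000 is at or above $173,000, so the credit is $0.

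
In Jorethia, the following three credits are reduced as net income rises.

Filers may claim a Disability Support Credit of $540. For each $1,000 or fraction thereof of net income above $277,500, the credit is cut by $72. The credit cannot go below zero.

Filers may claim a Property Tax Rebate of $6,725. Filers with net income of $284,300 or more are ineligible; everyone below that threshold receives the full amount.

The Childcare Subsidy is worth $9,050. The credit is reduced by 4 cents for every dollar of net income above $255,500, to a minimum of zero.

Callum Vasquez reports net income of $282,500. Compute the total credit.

Disability Support Credit: income exceeds $277,500 by $5,000, which is 5 full-or-partial $1,000 increments; reduction = 5 × $72 = $360, leaving $180.
Property Tax Rebate: $282,500 is below the $284,300 cutoff, so the full $6,725 applies.
Childcare Subsidy: 4% of the $27,000 excess over $255,500 is $1,080; credit = $9,050 − $1,080 = $7,970.
Total: $180 + $6,725 + $7,970 = $14,875.

$14,875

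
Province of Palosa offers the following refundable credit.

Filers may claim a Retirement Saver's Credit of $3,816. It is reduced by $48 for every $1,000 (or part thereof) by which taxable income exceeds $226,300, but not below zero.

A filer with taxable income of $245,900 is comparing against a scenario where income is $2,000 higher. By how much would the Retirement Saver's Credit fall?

$96

At $245,900 — income exceeds $226,300 by $19,600, which is 20 full-or-partial $1,000 increments; reduction = 20 × $48 = $960, leaving $2,856.
At $247,900 — income exceeds $226,300 by $21,600, which is 22 full-or-partial $1,000 increments; reduction = 22 × $48 = $1,056, leaving $2,760.
Lost: $2,856 − $2,760 = $96.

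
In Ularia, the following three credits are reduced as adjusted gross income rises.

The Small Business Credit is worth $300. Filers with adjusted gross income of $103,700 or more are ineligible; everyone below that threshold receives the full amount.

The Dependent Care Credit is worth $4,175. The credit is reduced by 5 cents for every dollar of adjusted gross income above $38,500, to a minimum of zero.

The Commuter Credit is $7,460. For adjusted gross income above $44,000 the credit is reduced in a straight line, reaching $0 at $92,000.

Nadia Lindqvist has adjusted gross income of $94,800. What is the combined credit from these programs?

$1,660

Small Business Credit: $94,800 is below the $103,700 cutoff, so the full $300 applies.
Dependent Care Credit: 5% of the $56,300 excess over $38,500 is $2,815; credit = $4,175 − $2,815 = $1,360.
Commuter Credit: $94,800 is at or above $92,000, so the credit is $0.
Total: $300 + $1,360 + $0 = $1,660.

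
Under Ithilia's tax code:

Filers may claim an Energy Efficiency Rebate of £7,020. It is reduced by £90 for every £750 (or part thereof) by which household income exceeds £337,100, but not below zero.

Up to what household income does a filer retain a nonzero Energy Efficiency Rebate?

After 77 increments the reduction is 77 × £90 = £6,930, leaving £90; one more increment wipes it out. Increment 77 ends at excess 77 × £750 = £57,750, so the highest qualifying income is £337,100 + £57,750 = £394,850.

£394,850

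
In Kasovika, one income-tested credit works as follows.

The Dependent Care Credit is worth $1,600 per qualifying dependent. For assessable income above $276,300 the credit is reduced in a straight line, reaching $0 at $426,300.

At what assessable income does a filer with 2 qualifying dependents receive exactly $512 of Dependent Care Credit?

$402,300

Full credit = 2 × $1,600 = $3,200.
$512 is 512/3,200 of the full $3,200, so 2,688/3,200 of the $150,000 range has been used: income = $276,300 + $150,000 × 2,688/3,200 = $402,300.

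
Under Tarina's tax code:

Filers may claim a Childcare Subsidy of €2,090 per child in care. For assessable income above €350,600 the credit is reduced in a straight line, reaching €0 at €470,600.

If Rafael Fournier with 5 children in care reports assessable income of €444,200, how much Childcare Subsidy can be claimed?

€2,299

Childcare Subsidy: base = 5 × €2,090 = €10,450. €444,200 is €93,600 into a €120,000 phase-out range, leaving 26,400/120,000 of the credit: €10,450 × 26,400/120,000 = €2,299.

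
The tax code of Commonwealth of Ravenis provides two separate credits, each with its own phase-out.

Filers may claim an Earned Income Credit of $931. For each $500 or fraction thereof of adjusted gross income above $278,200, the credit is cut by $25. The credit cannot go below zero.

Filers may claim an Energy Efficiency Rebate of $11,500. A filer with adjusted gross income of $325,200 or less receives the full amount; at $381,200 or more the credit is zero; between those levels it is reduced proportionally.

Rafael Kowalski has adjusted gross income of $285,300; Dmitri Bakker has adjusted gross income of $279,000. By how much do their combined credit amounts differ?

$325

Rafael ($285,300): Earned Income Credit: income exceeds $278,200 by $7,100, which is 15 full-or-partial $500 increments; reduction = 15 × $25 = $375, leaving $556. Energy Efficiency Rebate: $285,300 is at or below the $325,200 threshold, so the full $11,500 applies. total $556 + $11,500 = $12,056
Dmitri ($279,000): Earned Income Credit: income exceeds $278,200 by $800, which is 2 full-or-partial $500 increments; reduction = 2 × $25 = $50, leaving $881. Energy Efficiency Rebate: $279,000 is at or below the $325,200 threshold, so the full $11,500 applies. total $881 + $11,500 = $12,381
Difference: |$12,056 − $12,381| = $325.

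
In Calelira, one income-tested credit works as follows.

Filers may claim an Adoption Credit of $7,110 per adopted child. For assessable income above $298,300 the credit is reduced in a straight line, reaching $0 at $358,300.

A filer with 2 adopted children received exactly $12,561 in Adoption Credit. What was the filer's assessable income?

Full credit = 2 × $7,110 = $14,220.
$12,561 is 12,561/14,220 of the full $14,220, so 1,659/14,220 of the $60,000 range has been used: income = $298,300 + $60,000 × 1,659/14,220 = $305,300.

$305,300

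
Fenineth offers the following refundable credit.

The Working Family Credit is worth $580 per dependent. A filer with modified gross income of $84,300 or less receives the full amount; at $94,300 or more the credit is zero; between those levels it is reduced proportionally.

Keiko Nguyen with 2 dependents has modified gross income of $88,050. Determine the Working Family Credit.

$725

Working Family Credit: base = 2 × $580 = $1,160. $88,050 is $3,750 into a $10,000 phase-out range, leaving 6,250/10,000 of the credit: $1,160 × 6,250/10,000 = $725.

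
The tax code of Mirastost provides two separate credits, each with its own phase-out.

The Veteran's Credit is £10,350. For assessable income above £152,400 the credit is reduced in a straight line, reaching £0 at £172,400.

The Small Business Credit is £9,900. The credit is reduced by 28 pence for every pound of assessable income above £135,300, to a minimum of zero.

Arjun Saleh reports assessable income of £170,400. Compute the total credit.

Veteran's Credit: £170,400 is £18,000 into a £20,000 phase-out range, leaving 2,000/20,000 of the credit: £10,350 × 2,000/20,000 = £1,035.
Small Business Credit: 28% of the £35,100 excess over £135,300 is £9,828; credit = £9,900 − £9,828 = £72.
Total: £1,035 + £72 = £1,107.

£1,107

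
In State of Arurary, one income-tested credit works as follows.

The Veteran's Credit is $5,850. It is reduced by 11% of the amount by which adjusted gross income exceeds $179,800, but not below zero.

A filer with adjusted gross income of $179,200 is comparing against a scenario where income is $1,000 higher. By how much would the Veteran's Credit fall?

At $179,200 — $179,200 is at or below the $179,800 threshold, so the full $5,850 applies.
At $180,200 — 11% of the $400 excess over $179,800 is $44; credit = $5,850 − $44 = $5,806.
Lost: $5,850 − $5,806 = $44.

$44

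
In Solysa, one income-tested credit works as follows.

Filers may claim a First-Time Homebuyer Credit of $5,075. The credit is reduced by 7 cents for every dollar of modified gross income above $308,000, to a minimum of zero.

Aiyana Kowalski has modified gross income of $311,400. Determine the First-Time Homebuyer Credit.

$4,837

First-Time Homebuyer Credit: 7% of the $3,400 excess over $308,000 is $238; credit = $5,075 − $238 = $4,837.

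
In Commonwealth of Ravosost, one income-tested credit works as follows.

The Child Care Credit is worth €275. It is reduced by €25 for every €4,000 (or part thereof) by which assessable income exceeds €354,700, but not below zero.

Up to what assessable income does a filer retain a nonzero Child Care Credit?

€394,700

After 10 increments the reduction is 10 × €25 = €250, leaving €25; one more increment wipes it out. Increment 10 ends at excess 10 × €4,000 = €40,000, so the highest qualifying income is €354,700 + €40,000 = €394,700.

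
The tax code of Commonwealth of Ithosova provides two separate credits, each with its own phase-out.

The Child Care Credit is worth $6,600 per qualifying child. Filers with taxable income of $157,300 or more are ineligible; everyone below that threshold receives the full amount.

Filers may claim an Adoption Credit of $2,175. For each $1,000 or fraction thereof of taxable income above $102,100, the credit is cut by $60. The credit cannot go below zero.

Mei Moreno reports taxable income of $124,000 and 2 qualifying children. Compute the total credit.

Child Care Credit: base = 2 × $6,600 = $13,200. $124,000 is below the $157,300 cutoff, so the full $13,200 applies.
Adoption Credit: income exceeds $102,100 by $21,900, which is 22 full-or-partial $1,000 increments; reduction = 22 × $60 = $1,320, leaving $855.
Total: $13,200 + $855 = $14,055.

$14,055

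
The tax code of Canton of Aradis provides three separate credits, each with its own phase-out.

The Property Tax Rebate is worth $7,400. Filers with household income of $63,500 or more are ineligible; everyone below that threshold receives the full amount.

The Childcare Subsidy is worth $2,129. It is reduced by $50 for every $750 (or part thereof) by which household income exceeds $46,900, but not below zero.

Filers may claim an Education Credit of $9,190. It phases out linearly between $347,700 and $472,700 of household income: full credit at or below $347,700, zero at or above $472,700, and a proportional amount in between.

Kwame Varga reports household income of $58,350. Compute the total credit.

$17,919

Property Tax Rebate: $58,350 is below the $63,500 cutoff, so the full $7,400 applies.
Childcare Subsidy: income exceeds $46,900 by $11,450, which is 16 full-or-partial $750 increments; reduction = 16 × $50 = $800, leaving $1,329.
Education Credit: $58,350 is at or below the $347,700 threshold, so the full $9,190 applies.
Total: $7,400 + $1,329 + $9,190 = $17,919.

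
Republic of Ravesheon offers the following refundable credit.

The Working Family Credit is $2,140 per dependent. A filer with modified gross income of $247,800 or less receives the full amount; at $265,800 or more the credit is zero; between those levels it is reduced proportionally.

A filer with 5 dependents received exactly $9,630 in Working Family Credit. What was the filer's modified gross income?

Full credit = 5 × $2,140 = $10,700.
$9,630 is 9,630/10,700 of the full $10,700, so 1,070/10,700 of the $18,000 range has been used: income = $247,800 + $18,000 × 1,070/10,700 = $249,600.

$249,600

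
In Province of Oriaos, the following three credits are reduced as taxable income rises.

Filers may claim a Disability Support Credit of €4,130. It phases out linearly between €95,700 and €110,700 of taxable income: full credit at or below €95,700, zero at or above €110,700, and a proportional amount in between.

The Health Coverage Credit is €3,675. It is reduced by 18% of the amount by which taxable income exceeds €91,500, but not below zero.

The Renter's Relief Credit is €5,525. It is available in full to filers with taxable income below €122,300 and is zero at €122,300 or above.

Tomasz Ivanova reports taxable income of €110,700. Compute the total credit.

€5,744

Disability Support Credit: €110,700 is at or above €110,700, so the credit is €0.
Health Coverage Credit: 18% of the €19,200 excess over €91,500 is €3,456; credit = €3,675 − €3,456 = €219.
Renter's Relief Credit: €110,700 is below the €122,300 cutoff, so the full €5,525 applies.
Total: €0 + €219 + €5,525 = €5,744.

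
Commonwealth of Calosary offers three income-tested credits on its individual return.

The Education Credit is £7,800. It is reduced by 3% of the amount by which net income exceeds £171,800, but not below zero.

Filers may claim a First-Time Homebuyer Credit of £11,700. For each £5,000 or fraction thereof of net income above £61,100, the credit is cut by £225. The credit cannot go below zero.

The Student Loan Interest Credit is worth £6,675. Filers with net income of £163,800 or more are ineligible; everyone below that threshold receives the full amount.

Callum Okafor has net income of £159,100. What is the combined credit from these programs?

£21,675

Education Credit: £159,100 is at or below the £171,800 threshold, so the full £7,800 applies.
First-Time Homebuyer Credit: income exceeds £61,100 by £98,000, which is 20 full-or-partial £5,000 increments; reduction = 20 × £225 = £4,500, leaving £7,200.
Student Loan Interest Credit: £159,100 is below the £163,800 cutoff, so the full £6,675 applies.
Total: £7,800 + £7,200 + £6,675 = £21,675.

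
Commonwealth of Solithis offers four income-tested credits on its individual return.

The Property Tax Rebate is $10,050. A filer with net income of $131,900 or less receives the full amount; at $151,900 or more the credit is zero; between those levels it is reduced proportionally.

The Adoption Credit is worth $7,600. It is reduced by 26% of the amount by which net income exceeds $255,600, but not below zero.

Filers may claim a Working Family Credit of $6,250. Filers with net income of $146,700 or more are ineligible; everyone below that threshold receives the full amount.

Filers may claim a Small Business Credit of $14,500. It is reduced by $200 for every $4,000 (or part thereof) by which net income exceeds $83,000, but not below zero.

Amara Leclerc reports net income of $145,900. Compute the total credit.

Property Tax Rebate: $145,900 is $14,000 into a $20,000 phase-out range, leaving 6,000/20,000 of the credit: $10,050 × 6,000/20,000 = $3,015.
Adoption Credit: $145,900 is at or below the $255,600 threshold, so the full $7,600 applies.
Working Family Credit: $145,900 is below the $146,700 cutoff, so the full $6,250 applies.
Small Business Credit: income exceeds $83,000 by $62,900, which is 16 full-or-partial $4,000 increments; reduction = 16 × $200 = $3,200, leaving $11,300.
Total: $3,015 + $7,600 + $6,250 + $11,300 = $28,165.

$28,165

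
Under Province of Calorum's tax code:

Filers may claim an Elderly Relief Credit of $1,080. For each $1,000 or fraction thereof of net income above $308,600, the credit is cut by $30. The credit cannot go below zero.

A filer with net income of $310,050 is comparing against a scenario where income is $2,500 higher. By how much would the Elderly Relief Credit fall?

At $310,050 — income exceeds $308,600 by $1,450, which is 2 full-or-partial $1,000 increments; reduction = 2 × $30 = $60, leaving $1,020.
At $312,550 — income exceeds $308,600 by $3,950, which is 4 full-or-partial $1,000 increments; reduction = 4 × $30 = $120, leaving $960.
Lost: $1,020 − $960 = $60.

$60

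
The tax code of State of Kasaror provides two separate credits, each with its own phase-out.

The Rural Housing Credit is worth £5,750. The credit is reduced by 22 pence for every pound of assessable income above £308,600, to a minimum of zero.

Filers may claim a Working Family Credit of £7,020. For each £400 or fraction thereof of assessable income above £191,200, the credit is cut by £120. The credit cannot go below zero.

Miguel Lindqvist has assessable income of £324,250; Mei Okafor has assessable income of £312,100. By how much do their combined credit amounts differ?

£2,673

Miguel (£324,250): Rural Housing Credit: 22% of the £15,650 excess over £308,600 is £3,443; credit = £5,750 − £3,443 = £2,307. Working Family Credit: income exceeds £191,200 by £133,050 → 333 increments × £120 = £39,960 ≥ base, so the credit is £0. total £2,307 + £0 = £2,307
Mei (£312,100): Rural Housing Credit: 22% of the £3,500 excess over £308,600 is £770; credit = £5,750 − £770 = £4,980. Working Family Credit: income exceeds £191,200 by £120,900 → 303 increments × £120 = £36,360 ≥ base, so the credit is £0. total £4,980 + £0 = £4,980
Difference: |£2,307 − £4,980| = £2,673.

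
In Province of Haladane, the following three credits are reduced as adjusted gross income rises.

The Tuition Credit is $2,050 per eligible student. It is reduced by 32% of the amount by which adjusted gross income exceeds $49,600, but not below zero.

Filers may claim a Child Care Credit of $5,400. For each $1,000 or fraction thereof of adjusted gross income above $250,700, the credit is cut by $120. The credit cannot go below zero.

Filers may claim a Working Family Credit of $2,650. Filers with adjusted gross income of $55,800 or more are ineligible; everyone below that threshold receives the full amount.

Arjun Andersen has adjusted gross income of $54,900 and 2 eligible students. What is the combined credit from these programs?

$10,454

Tuition Credit: base = 2 × $2,050 = $4,100. 32% of the $5,300 excess over $49,600 is $1,696; credit = $4,100 − $1,696 = $2,404.
Child Care Credit: $54,900 is at or below the $250,700 threshold, so the full $5,400 applies.
Working Family Credit: $54,900 is below the $55,800 cutoff, so the full $2,650 applies.
Total: $2,404 + $5,400 + $2,650 = $10,454.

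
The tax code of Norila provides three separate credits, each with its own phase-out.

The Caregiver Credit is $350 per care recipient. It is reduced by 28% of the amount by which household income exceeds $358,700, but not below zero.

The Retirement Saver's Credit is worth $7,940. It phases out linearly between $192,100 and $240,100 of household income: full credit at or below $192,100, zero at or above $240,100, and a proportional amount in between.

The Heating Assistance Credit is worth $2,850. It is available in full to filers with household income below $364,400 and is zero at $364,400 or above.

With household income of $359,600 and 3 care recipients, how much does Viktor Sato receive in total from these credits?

Caregiver Credit: base = 3 × $350 = $1,050. 28% of the $900 excess over $358,700 is $252; credit = $1,050 − $252 = $798.
Retirement Saver's Credit: $359,600 is at or above $240,100, so the credit is $0.
Heating Assistance Credit: $359,600 is below the $364,400 cutoff, so the full $2,850 applies.
Total: $798 + $0 + $2,850 = $3,648.

$3,648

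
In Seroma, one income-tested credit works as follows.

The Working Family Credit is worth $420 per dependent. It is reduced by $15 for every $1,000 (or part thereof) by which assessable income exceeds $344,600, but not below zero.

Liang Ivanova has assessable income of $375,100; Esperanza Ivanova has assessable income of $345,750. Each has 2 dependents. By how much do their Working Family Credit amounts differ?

Liang ($375,100): Working Family Credit: base = 2 × $420 = $840. income exceeds $344,600 by $30,500, which is 31 full-or-partial $1,000 increments; reduction = 31 × $15 = $465, leaving $375.
Esperanza ($345,750): Working Family Credit: base = 2 × $420 = $840. income exceeds $344,600 by $1,150, which is 2 full-or-partial $1,000 increments; reduction = 2 × $15 = $30, leaving $810.
Difference: |$375 − $810| = $435.

$435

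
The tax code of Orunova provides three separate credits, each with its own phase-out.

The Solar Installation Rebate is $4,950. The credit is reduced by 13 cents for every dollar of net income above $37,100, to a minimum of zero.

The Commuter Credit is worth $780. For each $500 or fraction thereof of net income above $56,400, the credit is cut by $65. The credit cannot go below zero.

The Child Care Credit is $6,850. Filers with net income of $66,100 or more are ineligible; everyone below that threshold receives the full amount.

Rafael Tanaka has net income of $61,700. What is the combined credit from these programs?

Solar Installation Rebate: 13% of the $24,600 excess over $37,100 is $3,198; credit = $4,950 − $3,198 = $1,752.
Commuter Credit: income exceeds $56,400 by $5,300, which is 11 full-or-partial $500 increments; reduction = 11 × $65 = $715, leaving $65.
Child Care Credit: $61,700 is below the $66,100 cutoff, so the full $6,850 applies.
Total: $1,752 + $65 + $6,850 = $8,667.

$8,667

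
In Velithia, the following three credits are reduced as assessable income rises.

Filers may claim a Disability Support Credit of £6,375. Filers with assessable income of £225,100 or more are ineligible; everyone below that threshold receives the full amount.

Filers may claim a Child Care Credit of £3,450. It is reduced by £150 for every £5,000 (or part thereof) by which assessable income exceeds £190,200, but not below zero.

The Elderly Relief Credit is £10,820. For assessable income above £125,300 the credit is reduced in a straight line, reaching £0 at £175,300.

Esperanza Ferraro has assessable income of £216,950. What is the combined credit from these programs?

Disability Support Credit: £216,950 is below the £225,100 cutoff, so the full £6,375 applies.
Child Care Credit: income exceeds £190,200 by £26,750, which is 6 full-or-partial £5,000 increments; reduction = 6 × £150 = £900, leaving £2,550.
Elderly Relief Credit: £216,950 is at or above £175,300, so the credit is £0.
Total: £6,375 + £2,550 + £0 = £8,925.

£8,925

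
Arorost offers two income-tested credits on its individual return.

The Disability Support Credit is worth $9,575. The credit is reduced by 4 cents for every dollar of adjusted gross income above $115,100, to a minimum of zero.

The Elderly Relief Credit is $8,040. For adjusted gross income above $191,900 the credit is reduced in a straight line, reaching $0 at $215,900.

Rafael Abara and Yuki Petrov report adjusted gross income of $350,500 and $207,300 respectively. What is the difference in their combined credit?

$8,609

Rafael ($350,500): Disability Support Credit: 4% of the $235,400 excess over $115,100 is $9,416; credit = $9,575 − $9,416 = $159. Elderly Relief Credit: $350,500 is at or above $215,900, so the credit is $0. total $159 + $0 = $159
Yuki ($207,300): Disability Support Credit: 4% of the $92,200 excess over $115,100 is $3,688; credit = $9,575 − $3,688 = $5,887. Elderly Relief Credit: $207,300 is $15,400 into a $24,000 phase-out range, leaving 8,600/24,000 of the credit: $8,040 × 8,600/24,000 = $2,881. total $5,887 + $2,881 = $8,768
Difference: |$159 − $8,768| = $8,609.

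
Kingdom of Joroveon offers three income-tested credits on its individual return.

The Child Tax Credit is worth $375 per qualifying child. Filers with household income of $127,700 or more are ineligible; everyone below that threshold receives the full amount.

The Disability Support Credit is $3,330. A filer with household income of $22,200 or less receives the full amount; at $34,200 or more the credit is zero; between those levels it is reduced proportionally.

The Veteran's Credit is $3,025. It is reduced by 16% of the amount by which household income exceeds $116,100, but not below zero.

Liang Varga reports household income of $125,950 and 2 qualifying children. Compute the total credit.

Child Tax Credit: base = 2 × $375 = $750. $125,950 is below the $127,700 cutoff, so the full $750 applies.
Disability Support Credit: $125,950 is at or above $34,200, so the credit is $0.
Veteran's Credit: 16% of the $9,850 excess over $116,100 is $1,576; credit = $3,025 − $1,576 = $1,449.
Total: $750 + $0 + $1,449 = $2,199.

$2,199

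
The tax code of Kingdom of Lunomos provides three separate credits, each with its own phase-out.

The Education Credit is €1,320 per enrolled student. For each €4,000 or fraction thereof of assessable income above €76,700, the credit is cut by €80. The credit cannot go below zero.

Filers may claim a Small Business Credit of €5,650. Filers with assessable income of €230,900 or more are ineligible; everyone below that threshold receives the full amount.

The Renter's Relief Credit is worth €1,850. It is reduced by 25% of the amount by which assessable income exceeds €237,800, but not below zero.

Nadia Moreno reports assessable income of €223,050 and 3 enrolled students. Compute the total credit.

€8,500

Education Credit: base = 3 × €1,320 = €3,960. income exceeds €76,700 by €146,350, which is 37 full-or-partial €4,000 increments; reduction = 37 × €80 = €2,960, leaving €1,000.
Small Business Credit: €223,050 is below the €230,900 cutoff, so the full €5,650 applies.
Renter's Relief Credit: €223,050 is at or below the €237,800 threshold, so the full €1,850 applies.
Total: €1,000 + €5,650 + €1,850 = €8,500.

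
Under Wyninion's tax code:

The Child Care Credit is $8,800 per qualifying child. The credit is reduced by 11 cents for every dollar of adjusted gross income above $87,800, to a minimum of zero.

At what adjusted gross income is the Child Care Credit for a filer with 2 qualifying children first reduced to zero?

Full credit = 2 × $8,800 = $17,600.
The credit falls by 11% of each dollar above $87,800, so it reaches zero when the excess is $17,600 / 11% = $160,000: income = $87,800 + $160,000 = $247,800.

$247,800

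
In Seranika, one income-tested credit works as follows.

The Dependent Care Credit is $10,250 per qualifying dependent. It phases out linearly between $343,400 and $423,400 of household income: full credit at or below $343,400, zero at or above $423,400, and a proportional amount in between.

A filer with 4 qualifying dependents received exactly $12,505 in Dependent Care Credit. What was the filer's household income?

Full credit = 4 × $10,250 = $41,000.
$12,505 is 12,505/41,000 of the full $41,000, so 28,495/41,000 of the $80,000 range has been used: income = $343,400 + $80,000 × 28,495/41,000 = $399,000.

$399,000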